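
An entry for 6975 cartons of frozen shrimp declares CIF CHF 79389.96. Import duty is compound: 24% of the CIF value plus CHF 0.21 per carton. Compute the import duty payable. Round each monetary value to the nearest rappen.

Ad valorem component: 79389.96 × 24% = 19053.59
Specific component: 6975 × 0.21 = 1464.75
Import duty = 19053.59 + 1464.75 = 20518.34

Import duty: CHF 20518.34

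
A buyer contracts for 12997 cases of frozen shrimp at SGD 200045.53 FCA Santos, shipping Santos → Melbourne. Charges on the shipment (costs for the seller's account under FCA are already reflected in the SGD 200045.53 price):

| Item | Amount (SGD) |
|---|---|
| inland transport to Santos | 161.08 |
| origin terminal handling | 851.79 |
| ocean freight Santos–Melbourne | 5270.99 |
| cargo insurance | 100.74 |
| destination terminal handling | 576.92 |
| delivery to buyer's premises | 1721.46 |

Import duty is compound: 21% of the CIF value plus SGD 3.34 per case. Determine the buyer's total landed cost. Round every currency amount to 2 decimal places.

Total landed cost: SGD 295293.91

FCA: the seller delivers export-cleared goods to the carrier; the buyer bears costs from that point.
Already in the invoice (seller's account under FCA): inland to port — exclude.
CIF value = FCA price + origin terminal + freight + insurance = 200045.53 + 851.79 + 5270.99 + 100.74 = 206269.05
Ad valorem component: 206269.05 × 21% = 43316.50
Specific component: 12997 × 3.34 = 43409.98
Import duty = 43316.50 + 43409.98 = 86726.48
Buyer bears: origin terminal 851.79 + freight 5270.99 + insurance 100.74 + destination terminal 576.92 + delivery 1721.46 + duty 86726.48 = 95248.38
Landed cost = invoice 200045.53 + 95248.38 = 295293.91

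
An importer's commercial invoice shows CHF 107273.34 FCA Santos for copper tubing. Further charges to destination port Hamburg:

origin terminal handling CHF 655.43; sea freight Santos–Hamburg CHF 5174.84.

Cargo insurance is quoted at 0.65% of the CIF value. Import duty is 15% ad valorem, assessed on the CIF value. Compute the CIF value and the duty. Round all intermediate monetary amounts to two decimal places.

CIF value: CHF 113843.59; import duty: CHF 17076.54

Let C be the CIF value. C = FCA price + pre-shipment costs + freight + 0.65% × C
C − 0.65% × C = 107273.34 + 655.43 + 5174.84
0.9935 × C = 113103.61
C = 113103.61 / 0.9935 = 113843.59
Insurance premium = 0.65% × 113843.59 = 739.98
Import duty = 113843.59 × 15% = 17076.54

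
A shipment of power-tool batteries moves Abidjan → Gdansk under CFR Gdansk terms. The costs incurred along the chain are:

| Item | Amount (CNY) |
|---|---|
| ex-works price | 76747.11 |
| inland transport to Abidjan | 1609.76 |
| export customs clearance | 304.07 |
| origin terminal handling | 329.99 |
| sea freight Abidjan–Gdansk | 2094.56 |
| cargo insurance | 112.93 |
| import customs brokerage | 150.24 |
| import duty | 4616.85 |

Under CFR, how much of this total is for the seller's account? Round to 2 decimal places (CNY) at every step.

Seller's account: CNY 81085.49

CFR: the seller pays costs through ocean freight to the destination port, but not insurance.
Seller's account: goods 76747.11 + inland to port 1609.76 + export clearance 304.07 + origin terminal 329.99 + freight 2094.56 = 81085.49
Buyer's account: insurance 112.93 + brokerage 150.24 + duty 4616.85 = 4880.02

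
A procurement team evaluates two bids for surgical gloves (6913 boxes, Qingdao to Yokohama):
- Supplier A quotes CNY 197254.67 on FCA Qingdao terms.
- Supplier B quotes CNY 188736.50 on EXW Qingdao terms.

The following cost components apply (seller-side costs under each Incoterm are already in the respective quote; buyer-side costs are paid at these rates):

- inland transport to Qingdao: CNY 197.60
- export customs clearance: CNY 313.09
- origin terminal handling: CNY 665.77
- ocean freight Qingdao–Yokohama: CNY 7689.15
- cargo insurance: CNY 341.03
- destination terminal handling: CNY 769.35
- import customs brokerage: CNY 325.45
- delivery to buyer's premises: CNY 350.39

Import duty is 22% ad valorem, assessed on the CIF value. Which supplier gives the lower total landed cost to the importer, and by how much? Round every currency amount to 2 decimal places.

Supplier B is cheaper by CNY 9769.13

Supplier A (FCA):
CIF value = FCA price + origin terminal + freight + insurance = 197254.67 + 665.77 + 7689.15 + 341.03 = 205950.62
Import duty = 205950.62 × 22% = 45309.14
Buyer bears (A): 665.77 + 7689.15 + 341.03 + 769.35 + 325.45 + 350.39 = 10141.14
Landed cost (A) = invoice 197254.67 + 10141.14 + duty 45309.14 = 252704.95
Supplier B (EXW):
CIF value = EXW price + inland to port + export clearance + origin terminal + freight + insurance = 188736.50 + 197.60 + 313.09 + 665.77 + 7689.15 + 341.03 = 197943.14
Import duty = 197943.14 × 22% = 43547.49
Buyer bears (B): 197.60 + 313.09 + 665.77 + 7689.15 + 341.03 + 769.35 + 325.45 + 350.39 = 10651.83
Landed cost (B) = invoice 188736.50 + 10651.83 + duty 43547.49 = 242935.82
Difference = |252704.95 − 242935.82| = 9769.13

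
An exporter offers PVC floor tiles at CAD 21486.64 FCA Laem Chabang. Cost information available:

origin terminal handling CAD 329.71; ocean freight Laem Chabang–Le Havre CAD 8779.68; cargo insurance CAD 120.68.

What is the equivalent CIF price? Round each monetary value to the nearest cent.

From FCA to CIF, the seller additionally bears: origin terminal, freight, insurance.
CIF price = 21486.64 + 329.71 + 8779.68 + 120.68 = 30716.71

CIF price: CAD 30716.71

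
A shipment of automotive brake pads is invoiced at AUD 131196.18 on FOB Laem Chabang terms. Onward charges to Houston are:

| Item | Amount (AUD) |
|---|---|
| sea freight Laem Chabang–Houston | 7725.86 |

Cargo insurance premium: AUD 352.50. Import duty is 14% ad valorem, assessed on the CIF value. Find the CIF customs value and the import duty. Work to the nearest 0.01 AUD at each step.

CIF = FOB price + freight + insurance
CIF = 131196.18 + 7725.86 + 352.50 = 139274.54
Import duty = 139274.54 × 14% = 19498.44

CIF value: AUD 139274.54; import duty: AUD 19498.44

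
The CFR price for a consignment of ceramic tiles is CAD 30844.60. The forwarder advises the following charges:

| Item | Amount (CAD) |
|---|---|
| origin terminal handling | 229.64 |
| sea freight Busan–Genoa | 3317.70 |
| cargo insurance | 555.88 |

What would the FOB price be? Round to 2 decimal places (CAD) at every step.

Not relevant to the conversion: origin terminal — on the seller under both CFR and FOB; already in the CFR price and stays in the FOB price. insurance — on the buyer under both terms; not part of either seller's price.
From CFR to FOB, the seller no longer bears: freight.
FOB price = 30844.60 − 3317.70 = 27526.90

FOB price: CAD 27526.90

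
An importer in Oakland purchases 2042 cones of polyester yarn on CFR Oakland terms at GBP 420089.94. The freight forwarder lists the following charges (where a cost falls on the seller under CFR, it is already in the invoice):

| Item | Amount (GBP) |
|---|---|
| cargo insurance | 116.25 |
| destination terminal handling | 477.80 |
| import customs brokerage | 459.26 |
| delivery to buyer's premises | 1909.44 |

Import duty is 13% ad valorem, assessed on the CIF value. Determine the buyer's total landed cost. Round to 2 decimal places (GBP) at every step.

Total landed cost: GBP 477679.49

CFR: the seller pays costs through ocean freight to the destination port, but not insurance.
CIF value = CFR price + insurance = 420089.94 + 116.25 = 420206.19
Import duty = 420206.19 × 13% = 54626.80
Buyer bears: insurance 116.25 + destination terminal 477.80 + brokerage 459.26 + delivery 1909.44 + duty 54626.80 = 57589.55
Landed cost = invoice 420089.94 + 57589.55 = 477679.49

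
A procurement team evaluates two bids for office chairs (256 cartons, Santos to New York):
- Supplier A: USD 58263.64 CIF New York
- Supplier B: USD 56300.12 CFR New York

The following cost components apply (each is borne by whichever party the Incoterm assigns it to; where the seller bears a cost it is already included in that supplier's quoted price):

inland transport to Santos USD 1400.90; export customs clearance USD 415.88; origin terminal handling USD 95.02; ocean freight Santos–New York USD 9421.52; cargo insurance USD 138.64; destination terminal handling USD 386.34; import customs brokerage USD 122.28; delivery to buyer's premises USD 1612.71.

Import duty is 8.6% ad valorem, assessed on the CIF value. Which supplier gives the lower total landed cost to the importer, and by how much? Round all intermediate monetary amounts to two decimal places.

Supplier B is cheaper by USD 1981.82

Supplier A (CIF):
The CIF price already equals the CIF value: 58263.64
Import duty = 58263.64 × 8.6% = 5010.67
Buyer bears (A): 386.34 + 122.28 + 1612.71 = 2121.33
Landed cost (A) = invoice 58263.64 + 2121.33 + duty 5010.67 = 65395.64
Supplier B (CFR):
CIF value = CFR price + insurance = 56300.12 + 138.64 = 56438.76
Import duty = 56438.76 × 8.6% = 4853.73
Buyer bears (B): 138.64 + 386.34 + 122.28 + 1612.71 = 2259.97
Landed cost (B) = invoice 56300.12 + 2259.97 + duty 4853.73 = 63413.82
Difference = |65395.64 − 63413.82| = 1981.82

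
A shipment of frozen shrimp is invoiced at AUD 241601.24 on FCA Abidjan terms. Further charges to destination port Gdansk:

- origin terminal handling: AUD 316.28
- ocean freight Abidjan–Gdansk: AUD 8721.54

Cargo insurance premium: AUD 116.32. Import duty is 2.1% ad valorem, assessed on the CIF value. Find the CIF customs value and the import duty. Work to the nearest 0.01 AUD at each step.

CIF value: AUD 250755.38; import duty: AUD 5265.86

CIF = FCA price + pre-shipment costs + freight + insurance
CIF = 241601.24 + 316.28 + 8721.54 + 116.32 = 250755.38
Import duty = 250755.38 × 2.1% = 5265.86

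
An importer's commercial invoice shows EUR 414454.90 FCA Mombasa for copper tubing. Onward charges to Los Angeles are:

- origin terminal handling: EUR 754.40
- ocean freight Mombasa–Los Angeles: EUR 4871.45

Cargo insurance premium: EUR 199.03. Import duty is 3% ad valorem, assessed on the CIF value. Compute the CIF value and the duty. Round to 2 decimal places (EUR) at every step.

CIF value: EUR 420279.78; import duty: EUR 12608.39

CIF = FCA price + pre-shipment costs + freight + insurance
CIF = 414454.90 + 754.40 + 4871.45 + 199.03 = 420279.78
Import duty = 420279.78 × 3% = 12608.39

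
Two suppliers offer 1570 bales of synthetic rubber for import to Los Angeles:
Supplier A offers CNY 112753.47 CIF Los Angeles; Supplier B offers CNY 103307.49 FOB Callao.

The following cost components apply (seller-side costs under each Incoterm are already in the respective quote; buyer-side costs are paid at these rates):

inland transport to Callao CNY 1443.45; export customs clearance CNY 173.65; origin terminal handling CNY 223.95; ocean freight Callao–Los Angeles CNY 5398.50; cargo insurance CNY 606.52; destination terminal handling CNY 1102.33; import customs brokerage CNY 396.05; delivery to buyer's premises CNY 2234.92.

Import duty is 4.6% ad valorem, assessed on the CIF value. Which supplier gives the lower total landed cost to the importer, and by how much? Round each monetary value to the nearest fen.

Supplier A (CIF):
The CIF price already equals the CIF value: 112753.47
Import duty = 112753.47 × 4.6% = 5186.66
Buyer bears (A): 1102.33 + 396.05 + 2234.92 = 3733.30
Landed cost (A) = invoice 112753.47 + 3733.30 + duty 5186.66 = 121673.43
Supplier B (FOB):
CIF value = FOB price + freight + insurance = 103307.49 + 5398.50 + 606.52 = 109312.51
Import duty = 109312.51 × 4.6% = 5028.38
Buyer bears (B): 5398.50 + 606.52 + 1102.33 + 396.05 + 2234.92 = 9738.32
Landed cost (B) = invoice 103307.49 + 9738.32 + duty 5028.38 = 118074.19
Difference = |121673.43 − 118074.19| = 3599.24

Supplier B is cheaper by CNY 3599.24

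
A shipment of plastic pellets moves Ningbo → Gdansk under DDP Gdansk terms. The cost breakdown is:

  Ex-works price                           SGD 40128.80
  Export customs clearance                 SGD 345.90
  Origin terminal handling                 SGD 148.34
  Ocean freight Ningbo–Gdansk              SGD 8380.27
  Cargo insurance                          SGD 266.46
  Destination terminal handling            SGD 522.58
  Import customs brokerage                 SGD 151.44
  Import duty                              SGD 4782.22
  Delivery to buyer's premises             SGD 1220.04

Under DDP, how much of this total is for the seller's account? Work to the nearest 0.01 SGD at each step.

Seller's account: SGD 55946.05

DDP: the seller bears all costs including import duty.
Seller's account: goods 40128.80 + export clearance 345.90 + origin terminal 148.34 + freight 8380.27 + insurance 266.46 + destination terminal 522.58 + brokerage 151.44 + duty 4782.22 + delivery 1220.04 = 55946.05
Buyer's account: 0.00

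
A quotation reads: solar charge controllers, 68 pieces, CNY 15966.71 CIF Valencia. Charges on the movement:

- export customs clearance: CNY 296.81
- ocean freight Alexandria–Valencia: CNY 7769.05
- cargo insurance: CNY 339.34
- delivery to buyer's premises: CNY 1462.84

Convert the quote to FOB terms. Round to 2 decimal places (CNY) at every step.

FOB price: CNY 7858.32

Not relevant to the conversion: export clearance — on the seller under both CIF and FOB; already in the CIF price and stays in the FOB price. delivery — on the buyer under both terms; not part of either seller's price.
From CIF to FOB, the seller no longer bears: freight, insurance.
FOB price = 15966.71 − 7769.05 − 339.34 = 7858.32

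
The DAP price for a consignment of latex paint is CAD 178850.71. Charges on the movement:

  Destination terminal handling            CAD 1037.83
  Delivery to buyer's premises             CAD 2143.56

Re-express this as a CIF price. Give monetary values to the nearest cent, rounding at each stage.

From DAP to CIF, the seller no longer bears: destination terminal, delivery.
CIF price = 178850.71 − 1037.83 − 2143.56 = 175669.32

CIF price: CAD 175669.32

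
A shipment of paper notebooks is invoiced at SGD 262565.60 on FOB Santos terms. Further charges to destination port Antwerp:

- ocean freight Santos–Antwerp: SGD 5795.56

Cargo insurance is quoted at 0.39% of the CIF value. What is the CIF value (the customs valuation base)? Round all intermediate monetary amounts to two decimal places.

Let C be the CIF value. C = FOB price + freight + 0.39% × C
C − 0.39% × C = 262565.60 + 5795.56
0.9961 × C = 268361.16
C = 268361.16 / 0.9961 = 269411.87
Insurance premium = 0.39% × 269411.87 = 1050.71

CIF value: SGD 269411.87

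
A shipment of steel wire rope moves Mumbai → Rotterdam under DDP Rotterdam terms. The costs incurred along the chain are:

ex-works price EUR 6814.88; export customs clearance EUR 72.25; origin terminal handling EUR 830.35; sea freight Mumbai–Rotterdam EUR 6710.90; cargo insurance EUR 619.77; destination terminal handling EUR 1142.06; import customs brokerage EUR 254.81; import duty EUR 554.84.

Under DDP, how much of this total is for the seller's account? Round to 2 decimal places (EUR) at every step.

Seller's account: EUR 16999.86

DDP: the seller bears all costs including import duty.
Seller's account: goods 6814.88 + export clearance 72.25 + origin terminal 830.35 + freight 6710.90 + insurance 619.77 + destination terminal 1142.06 + brokerage 254.81 + duty 554.84 = 16999.86
Buyer's account: 0.00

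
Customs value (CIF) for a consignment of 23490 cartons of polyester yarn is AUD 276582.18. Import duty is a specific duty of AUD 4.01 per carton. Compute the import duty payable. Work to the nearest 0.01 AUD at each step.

Import duty = 23490 × 4.01 = 94194.90

Import duty: AUD 94194.90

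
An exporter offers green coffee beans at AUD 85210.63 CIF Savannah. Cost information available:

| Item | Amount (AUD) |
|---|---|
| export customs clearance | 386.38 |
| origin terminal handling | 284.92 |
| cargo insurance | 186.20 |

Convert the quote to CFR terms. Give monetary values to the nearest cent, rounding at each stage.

CFR price: AUD 85024.43

Not relevant to the conversion: origin terminal, export clearance — on the seller under both CIF and CFR; already in the CIF price and stays in the CFR price.
From CIF to CFR, the seller no longer bears: insurance.
CFR price = 85210.63 − 186.20 = 85024.43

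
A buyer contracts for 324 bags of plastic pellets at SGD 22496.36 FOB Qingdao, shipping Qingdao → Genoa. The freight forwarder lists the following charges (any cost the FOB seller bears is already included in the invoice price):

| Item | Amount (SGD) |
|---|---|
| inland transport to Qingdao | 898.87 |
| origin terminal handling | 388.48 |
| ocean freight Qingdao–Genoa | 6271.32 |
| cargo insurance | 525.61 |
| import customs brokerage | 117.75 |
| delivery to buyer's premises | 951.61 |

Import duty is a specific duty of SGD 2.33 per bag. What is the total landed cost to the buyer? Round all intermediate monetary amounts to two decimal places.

Total landed cost: SGD 31117.57

FOB: the seller bears costs until goods are on board at the origin port; the buyer bears freight, insurance and all costs thereafter.
Already in the invoice (seller's account under FOB): inland to port, origin terminal — exclude.
CIF value = FOB price + freight + insurance = 22496.36 + 6271.32 + 525.61 = 29293.29
Import duty = 324 × 2.33 = 754.92
Buyer bears: freight 6271.32 + insurance 525.61 + brokerage 117.75 + delivery 951.61 + duty 754.92 = 8621.21
Landed cost = invoice 22496.36 + 8621.21 = 31117.57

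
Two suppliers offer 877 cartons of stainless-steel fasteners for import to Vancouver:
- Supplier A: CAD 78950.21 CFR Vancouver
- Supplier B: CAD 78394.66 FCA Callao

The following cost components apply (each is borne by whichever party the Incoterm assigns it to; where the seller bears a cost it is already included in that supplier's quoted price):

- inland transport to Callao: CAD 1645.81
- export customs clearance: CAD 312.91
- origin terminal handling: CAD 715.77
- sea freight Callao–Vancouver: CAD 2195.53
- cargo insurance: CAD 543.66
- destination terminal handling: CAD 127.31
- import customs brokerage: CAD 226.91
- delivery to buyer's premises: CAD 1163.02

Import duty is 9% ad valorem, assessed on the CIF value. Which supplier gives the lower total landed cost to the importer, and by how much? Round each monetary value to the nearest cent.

Supplier A is cheaper by CAD 2567.77

Supplier A (CFR):
CIF value = CFR price + insurance = 78950.21 + 543.66 = 79493.87
Import duty = 79493.87 × 9% = 7154.45
Buyer bears (A): 543.66 + 127.31 + 226.91 + 1163.02 = 2060.90
Landed cost (A) = invoice 78950.21 + 2060.90 + duty 7154.45 = 88165.56
Supplier B (FCA):
CIF value = FCA price + origin terminal + freight + insurance = 78394.66 + 715.77 + 2195.53 + 543.66 = 81849.62
Import duty = 81849.62 × 9% = 7366.47
Buyer bears (B): 715.77 + 2195.53 + 543.66 + 127.31 + 226.91 + 1163.02 = 4972.20
Landed cost (B) = invoice 78394.66 + 4972.20 + duty 7366.47 = 90733.33
Difference = |88165.56 − 90733.33| = 2567.77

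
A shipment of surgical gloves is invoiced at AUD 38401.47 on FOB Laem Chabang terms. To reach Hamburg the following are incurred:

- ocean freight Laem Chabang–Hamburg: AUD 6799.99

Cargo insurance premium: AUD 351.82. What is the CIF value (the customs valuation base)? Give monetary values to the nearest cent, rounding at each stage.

CIF value: AUD 45553.28

CIF = FOB price + freight + insurance
CIF = 38401.47 + 6799.99 + 351.82 = 45553.28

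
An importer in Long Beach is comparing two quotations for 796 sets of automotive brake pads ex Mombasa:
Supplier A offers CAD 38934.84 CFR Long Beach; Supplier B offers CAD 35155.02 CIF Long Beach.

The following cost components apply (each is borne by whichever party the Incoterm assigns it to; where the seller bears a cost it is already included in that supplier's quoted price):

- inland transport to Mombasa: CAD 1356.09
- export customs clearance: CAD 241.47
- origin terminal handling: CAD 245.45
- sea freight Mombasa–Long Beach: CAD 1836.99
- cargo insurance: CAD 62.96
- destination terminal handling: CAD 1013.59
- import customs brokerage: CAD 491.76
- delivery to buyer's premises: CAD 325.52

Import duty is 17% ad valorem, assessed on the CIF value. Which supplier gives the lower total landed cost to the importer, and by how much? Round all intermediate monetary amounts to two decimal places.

Supplier A (CFR):
CIF value = CFR price + insurance = 38934.84 + 62.96 = 38997.80
Import duty = 38997.80 × 17% = 6629.63
Buyer bears (A): 62.96 + 1013.59 + 491.76 + 325.52 = 1893.83
Landed cost (A) = invoice 38934.84 + 1893.83 + duty 6629.63 = 47458.30
Supplier B (CIF):
The CIF price already equals the CIF value: 35155.02
Import duty = 35155.02 × 17% = 5976.35
Buyer bears (B): 1013.59 + 491.76 + 325.52 = 1830.87
Landed cost (B) = invoice 35155.02 + 1830.87 + duty 5976.35 = 42962.24
Difference = |47458.30 − 42962.24| = 4496.06

Supplier B is cheaper by CAD 4496.06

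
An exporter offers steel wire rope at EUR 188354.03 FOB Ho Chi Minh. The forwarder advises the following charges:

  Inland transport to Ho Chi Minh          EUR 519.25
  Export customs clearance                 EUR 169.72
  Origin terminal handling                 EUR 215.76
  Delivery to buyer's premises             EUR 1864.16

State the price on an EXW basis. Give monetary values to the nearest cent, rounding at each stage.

Not relevant to the conversion: delivery — on the buyer under both terms; not part of either seller's price.
From FOB to EXW, the seller no longer bears: inland to port, export clearance, origin terminal.
EXW price = 188354.03 − 519.25 − 169.72 − 215.76 = 187449.30

EXW price: EUR 187449.30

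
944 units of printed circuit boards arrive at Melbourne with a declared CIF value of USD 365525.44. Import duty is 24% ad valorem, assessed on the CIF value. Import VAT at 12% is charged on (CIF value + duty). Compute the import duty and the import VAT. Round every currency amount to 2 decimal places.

Import duty = 365525.44 × 24% = 87726.11
VAT base = CIF + duty = 365525.44 + 87726.11 = 453251.55
Import VAT = 453251.55 × 12% = 54390.19

Import duty: USD 87726.11; import VAT: USD 54390.19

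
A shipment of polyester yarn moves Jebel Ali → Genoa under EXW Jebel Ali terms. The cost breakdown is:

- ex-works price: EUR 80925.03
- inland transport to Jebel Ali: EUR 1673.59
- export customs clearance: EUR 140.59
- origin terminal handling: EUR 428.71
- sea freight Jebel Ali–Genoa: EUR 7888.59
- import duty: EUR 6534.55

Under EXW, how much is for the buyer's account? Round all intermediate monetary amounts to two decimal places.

Buyer's account: EUR 16666.03

EXW: the seller makes goods available at their premises; the buyer bears all onward costs.
Seller's account: goods 80925.03 = 80925.03
Buyer's account: inland to port 1673.59 + export clearance 140.59 + origin terminal 428.71 + freight 7888.59 + duty 6534.55 = 16666.03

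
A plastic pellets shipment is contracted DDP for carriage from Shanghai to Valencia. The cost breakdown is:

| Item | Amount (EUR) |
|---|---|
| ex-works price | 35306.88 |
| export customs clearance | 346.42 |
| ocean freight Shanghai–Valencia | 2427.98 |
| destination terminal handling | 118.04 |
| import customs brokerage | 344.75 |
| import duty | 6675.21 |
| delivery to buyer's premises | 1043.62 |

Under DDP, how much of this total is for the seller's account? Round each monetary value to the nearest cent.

DDP: the seller bears all costs including import duty.
Seller's account: goods 35306.88 + export clearance 346.42 + freight 2427.98 + destination terminal 118.04 + brokerage 344.75 + duty 6675.21 + delivery 1043.62 = 46262.90
Buyer's account: 0.00

Seller's account: EUR 46262.90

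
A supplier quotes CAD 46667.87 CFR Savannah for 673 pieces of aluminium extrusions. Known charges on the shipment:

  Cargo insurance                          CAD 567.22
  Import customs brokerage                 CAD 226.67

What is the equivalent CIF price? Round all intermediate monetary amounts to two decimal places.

Not relevant to the conversion: brokerage — on the buyer under both terms; not part of either seller's price.
From CFR to CIF, the seller additionally bears: insurance.
CIF price = 46667.87 + 567.22 = 47235.09

CIF price: CAD 47235.09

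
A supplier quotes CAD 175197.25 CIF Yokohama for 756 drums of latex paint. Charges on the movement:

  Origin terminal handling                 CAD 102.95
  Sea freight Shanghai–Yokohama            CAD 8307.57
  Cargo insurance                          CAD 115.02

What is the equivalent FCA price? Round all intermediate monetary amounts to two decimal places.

FCA price: CAD 166671.71

From CIF to FCA, the seller no longer bears: origin terminal, freight, insurance.
FCA price = 175197.25 − 102.95 − 8307.57 − 115.02 = 166671.71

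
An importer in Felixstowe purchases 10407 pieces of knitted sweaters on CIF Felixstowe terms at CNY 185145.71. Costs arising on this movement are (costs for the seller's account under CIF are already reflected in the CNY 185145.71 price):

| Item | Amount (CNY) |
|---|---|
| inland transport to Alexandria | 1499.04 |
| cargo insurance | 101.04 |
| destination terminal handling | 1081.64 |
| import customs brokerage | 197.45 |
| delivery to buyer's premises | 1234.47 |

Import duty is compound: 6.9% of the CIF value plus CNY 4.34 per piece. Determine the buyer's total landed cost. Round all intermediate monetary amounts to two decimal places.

Total landed cost: CNY 245600.70

CIF: the seller pays costs through ocean freight and marine insurance to the destination port.
Already in the invoice (seller's account under CIF): inland to port, insurance — exclude.
The CIF price already equals the CIF value: 185145.71
Ad valorem component: 185145.71 × 6.9% = 12775.05
Specific component: 10407 × 4.34 = 45166.38
Import duty = 12775.05 + 45166.38 = 57941.43
Buyer bears: destination terminal 1081.64 + brokerage 197.45 + delivery 1234.47 + duty 57941.43 = 60454.99
Landed cost = invoice 185145.71 + 60454.99 = 245600.70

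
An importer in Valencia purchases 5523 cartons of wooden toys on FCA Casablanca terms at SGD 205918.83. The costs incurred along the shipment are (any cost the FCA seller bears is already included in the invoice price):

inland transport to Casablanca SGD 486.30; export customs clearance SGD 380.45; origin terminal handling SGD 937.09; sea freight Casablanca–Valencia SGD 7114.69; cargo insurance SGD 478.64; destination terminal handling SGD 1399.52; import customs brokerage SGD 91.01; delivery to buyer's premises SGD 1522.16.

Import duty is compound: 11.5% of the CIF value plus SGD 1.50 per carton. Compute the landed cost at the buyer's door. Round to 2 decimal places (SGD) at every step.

FCA: the seller delivers export-cleared goods to the carrier; the buyer bears costs from that point.
Already in the invoice (seller's account under FCA): inland to port, export clearance — exclude.
CIF value = FCA price + origin terminal + freight + insurance = 205918.83 + 937.09 + 7114.69 + 478.64 = 214449.25
Ad valorem component: 214449.25 × 11.5% = 24661.66
Specific component: 5523 × 1.50 = 8284.50
Import duty = 24661.66 + 8284.50 = 32946.16
Buyer bears: origin terminal 937.09 + freight 7114.69 + insurance 478.64 + destination terminal 1399.52 + brokerage 91.01 + delivery 1522.16 + duty 32946.16 = 44489.27
Landed cost = invoice 205918.83 + 44489.27 = 250408.10

Total landed cost: SGD 250408.10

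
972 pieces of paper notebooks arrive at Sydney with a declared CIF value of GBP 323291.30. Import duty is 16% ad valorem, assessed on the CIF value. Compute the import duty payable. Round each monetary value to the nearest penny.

Import duty = 323291.30 × 16% = 51726.61

Import duty: GBP 51726.61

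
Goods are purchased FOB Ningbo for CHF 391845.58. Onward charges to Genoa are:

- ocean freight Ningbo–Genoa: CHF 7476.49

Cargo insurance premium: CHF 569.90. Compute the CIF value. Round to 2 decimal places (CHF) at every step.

CIF = FOB price + freight + insurance
CIF = 391845.58 + 7476.49 + 569.90 = 399891.97

CIF value: CHF 399891.97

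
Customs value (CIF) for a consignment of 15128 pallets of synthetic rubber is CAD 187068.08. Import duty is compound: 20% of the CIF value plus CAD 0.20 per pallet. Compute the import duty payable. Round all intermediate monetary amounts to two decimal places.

Ad valorem component: 187068.08 × 20% = 37413.62
Specific component: 15128 × 0.20 = 3025.60
Import duty = 37413.62 + 3025.60 = 40439.22

Import duty: CAD 40439.22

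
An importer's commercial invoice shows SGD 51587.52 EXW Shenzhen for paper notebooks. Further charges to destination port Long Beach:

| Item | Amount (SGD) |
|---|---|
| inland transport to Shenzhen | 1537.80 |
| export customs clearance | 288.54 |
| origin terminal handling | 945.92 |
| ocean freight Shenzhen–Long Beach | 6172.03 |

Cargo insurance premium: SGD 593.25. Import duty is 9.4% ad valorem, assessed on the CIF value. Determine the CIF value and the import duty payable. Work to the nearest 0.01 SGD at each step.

CIF = EXW price + pre-shipment costs + freight + insurance
CIF = 51587.52 + 1537.80 + 288.54 + 945.92 + 6172.03 + 593.25 = 61125.06
Import duty = 61125.06 × 9.4% = 5745.76

CIF value: SGD 61125.06; import duty: SGD 5745.76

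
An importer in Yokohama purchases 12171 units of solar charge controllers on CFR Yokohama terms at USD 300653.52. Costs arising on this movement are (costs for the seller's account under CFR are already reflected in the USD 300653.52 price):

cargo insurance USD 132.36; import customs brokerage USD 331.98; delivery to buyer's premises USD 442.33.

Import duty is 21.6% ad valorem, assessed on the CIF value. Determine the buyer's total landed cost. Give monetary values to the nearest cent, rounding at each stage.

Total landed cost: USD 366529.94

CFR: the seller pays costs through ocean freight to the destination port, but not insurance.
CIF value = CFR price + insurance = 300653.52 + 132.36 = 300785.88
Import duty = 300785.88 × 21.6% = 64969.75
Buyer bears: insurance 132.36 + brokerage 331.98 + delivery 442.33 + duty 64969.75 = 65876.42
Landed cost = invoice 300653.52 + 65876.42 = 366529.94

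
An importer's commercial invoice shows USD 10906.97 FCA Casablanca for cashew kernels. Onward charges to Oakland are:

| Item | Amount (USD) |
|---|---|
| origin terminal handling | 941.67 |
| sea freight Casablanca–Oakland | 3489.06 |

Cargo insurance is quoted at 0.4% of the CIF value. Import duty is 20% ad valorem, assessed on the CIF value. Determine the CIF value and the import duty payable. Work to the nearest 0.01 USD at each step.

CIF value: USD 15399.30; import duty: USD 3079.86

Let C be the CIF value. C = FCA price + pre-shipment costs + freight + 0.4% × C
C − 0.4% × C = 10906.97 + 941.67 + 3489.06
0.996 × C = 15337.70
C = 15337.70 / 0.996 = 15399.30
Insurance premium = 0.4% × 15399.30 = 61.60
Import duty = 15399.30 × 20% = 3079.86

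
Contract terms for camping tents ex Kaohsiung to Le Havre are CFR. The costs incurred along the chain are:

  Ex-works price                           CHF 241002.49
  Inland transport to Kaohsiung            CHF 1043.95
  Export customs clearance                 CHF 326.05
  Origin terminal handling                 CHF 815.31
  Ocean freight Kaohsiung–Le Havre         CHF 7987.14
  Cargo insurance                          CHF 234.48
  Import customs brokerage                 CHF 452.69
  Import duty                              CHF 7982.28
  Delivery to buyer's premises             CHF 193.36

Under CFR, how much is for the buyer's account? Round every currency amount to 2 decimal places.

Buyer's account: CHF 8862.81

CFR: the seller pays costs through ocean freight to the destination port, but not insurance.
Seller's account: goods 241002.49 + inland to port 1043.95 + export clearance 326.05 + origin terminal 815.31 + freight 7987.14 = 251174.94
Buyer's account: insurance 234.48 + brokerage 452.69 + duty 7982.28 + delivery 193.36 = 8862.81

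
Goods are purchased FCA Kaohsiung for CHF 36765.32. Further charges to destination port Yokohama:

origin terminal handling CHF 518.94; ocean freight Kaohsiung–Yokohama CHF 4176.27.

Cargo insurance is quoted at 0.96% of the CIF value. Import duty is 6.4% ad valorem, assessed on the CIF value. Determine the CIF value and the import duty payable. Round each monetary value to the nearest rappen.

CIF value: CHF 41862.41; import duty: CHF 2679.19

Let C be the CIF value. C = FCA price + pre-shipment costs + freight + 0.96% × C
C − 0.96% × C = 36765.32 + 518.94 + 4176.27
0.9904 × C = 41460.53
C = 41460.53 / 0.9904 = 41862.41
Insurance premium = 0.96% × 41862.41 = 401.88
Import duty = 41862.41 × 6.4% = 2679.19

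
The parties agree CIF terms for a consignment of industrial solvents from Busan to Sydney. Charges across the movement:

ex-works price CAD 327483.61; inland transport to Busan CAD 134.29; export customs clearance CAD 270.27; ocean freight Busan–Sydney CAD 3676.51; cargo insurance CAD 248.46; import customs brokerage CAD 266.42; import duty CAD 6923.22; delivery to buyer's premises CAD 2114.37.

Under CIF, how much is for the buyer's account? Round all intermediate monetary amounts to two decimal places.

CIF: the seller pays costs through ocean freight and marine insurance to the destination port.
Seller's account: goods 327483.61 + inland to port 134.29 + export clearance 270.27 + freight 3676.51 + insurance 248.46 = 331813.14
Buyer's account: brokerage 266.42 + duty 6923.22 + delivery 2114.37 = 9304.01

Buyer's account: CAD 9304.01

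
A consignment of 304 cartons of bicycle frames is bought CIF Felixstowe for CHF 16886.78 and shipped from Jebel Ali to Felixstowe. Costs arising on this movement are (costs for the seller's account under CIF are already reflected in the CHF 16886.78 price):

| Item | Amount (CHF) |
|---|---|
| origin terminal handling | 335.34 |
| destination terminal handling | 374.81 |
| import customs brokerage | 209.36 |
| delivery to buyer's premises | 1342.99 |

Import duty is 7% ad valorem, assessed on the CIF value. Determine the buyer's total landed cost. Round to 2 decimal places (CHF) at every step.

CIF: the seller pays costs through ocean freight and marine insurance to the destination port.
Already in the invoice (seller's account under CIF): origin terminal — exclude.
The CIF price already equals the CIF value: 16886.78
Import duty = 16886.78 × 7% = 1182.07
Buyer bears: destination terminal 374.81 + brokerage 209.36 + delivery 1342.99 + duty 1182.07 = 3109.23
Landed cost = invoice 16886.78 + 3109.23 = 19996.01

Total landed cost: CHF 19996.01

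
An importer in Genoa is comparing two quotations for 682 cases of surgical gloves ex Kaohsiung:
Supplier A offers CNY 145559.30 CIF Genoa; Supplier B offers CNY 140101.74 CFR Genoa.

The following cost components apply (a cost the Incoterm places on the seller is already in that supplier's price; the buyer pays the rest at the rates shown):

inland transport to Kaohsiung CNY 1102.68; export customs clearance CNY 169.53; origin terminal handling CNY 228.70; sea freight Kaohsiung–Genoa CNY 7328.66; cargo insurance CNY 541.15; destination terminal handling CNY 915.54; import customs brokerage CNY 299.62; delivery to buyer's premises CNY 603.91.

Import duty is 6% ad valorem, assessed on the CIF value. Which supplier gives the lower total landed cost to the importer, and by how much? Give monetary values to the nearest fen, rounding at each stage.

Supplier A (CIF):
The CIF price already equals the CIF value: 145559.30
Import duty = 145559.30 × 6% = 8733.56
Buyer bears (A): 915.54 + 299.62 + 603.91 = 1819.07
Landed cost (A) = invoice 145559.30 + 1819.07 + duty 8733.56 = 156111.93
Supplier B (CFR):
CIF value = CFR price + insurance = 140101.74 + 541.15 = 140642.89
Import duty = 140642.89 × 6% = 8438.57
Buyer bears (B): 541.15 + 915.54 + 299.62 + 603.91 = 2360.22
Landed cost (B) = invoice 140101.74 + 2360.22 + duty 8438.57 = 150900.53
Difference = |156111.93 − 150900.53| = 5211.40

Supplier B is cheaper by CNY 5211.40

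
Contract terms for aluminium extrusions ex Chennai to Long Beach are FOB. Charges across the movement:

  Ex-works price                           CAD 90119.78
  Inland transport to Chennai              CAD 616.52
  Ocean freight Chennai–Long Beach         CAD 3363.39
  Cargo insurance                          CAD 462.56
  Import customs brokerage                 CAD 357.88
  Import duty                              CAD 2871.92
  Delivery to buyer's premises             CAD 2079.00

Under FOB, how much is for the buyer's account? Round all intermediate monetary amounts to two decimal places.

FOB: the seller bears costs until goods are on board at the origin port; the buyer bears freight, insurance and all costs thereafter.
Seller's account: goods 90119.78 + inland to port 616.52 = 90736.30
Buyer's account: freight 3363.39 + insurance 462.56 + brokerage 357.88 + duty 2871.92 + delivery 2079.00 = 9134.75

Buyer's account: CAD 9134.75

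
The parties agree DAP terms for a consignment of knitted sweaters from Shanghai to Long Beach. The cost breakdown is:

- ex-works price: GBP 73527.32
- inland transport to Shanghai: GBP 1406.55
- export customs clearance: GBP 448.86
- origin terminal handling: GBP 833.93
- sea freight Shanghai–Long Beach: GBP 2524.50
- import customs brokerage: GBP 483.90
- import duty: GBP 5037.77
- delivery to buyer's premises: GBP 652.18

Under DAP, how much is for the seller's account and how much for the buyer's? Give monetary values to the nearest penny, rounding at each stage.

Seller: GBP 79393.34; buyer: GBP 5521.67

DAP: the seller bears all costs to the named destination except import duty and clearance.
Seller's account: goods 73527.32 + inland to port 1406.55 + export clearance 448.86 + origin terminal 833.93 + freight 2524.50 + delivery 652.18 = 79393.34
Buyer's account: brokerage 483.90 + duty 5037.77 = 5521.67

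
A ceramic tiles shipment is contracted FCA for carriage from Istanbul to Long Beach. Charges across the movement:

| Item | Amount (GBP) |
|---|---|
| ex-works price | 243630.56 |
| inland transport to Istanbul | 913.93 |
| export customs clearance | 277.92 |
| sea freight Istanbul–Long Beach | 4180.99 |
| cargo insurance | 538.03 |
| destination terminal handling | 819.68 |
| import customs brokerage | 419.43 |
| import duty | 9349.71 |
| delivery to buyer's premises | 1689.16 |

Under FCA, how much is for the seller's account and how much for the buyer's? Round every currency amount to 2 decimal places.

Seller: GBP 244822.41; buyer: GBP 16997.00

FCA: the seller delivers export-cleared goods to the carrier; the buyer bears costs from that point.
Seller's account: goods 243630.56 + inland to port 913.93 + export clearance 277.92 = 244822.41
Buyer's account: freight 4180.99 + insurance 538.03 + destination terminal 819.68 + brokerage 419.43 + duty 9349.71 + delivery 1689.16 = 16997.00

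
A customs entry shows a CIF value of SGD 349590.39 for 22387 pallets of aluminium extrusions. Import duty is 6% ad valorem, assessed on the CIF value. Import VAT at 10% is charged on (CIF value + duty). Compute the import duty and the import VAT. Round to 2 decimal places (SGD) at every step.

Import duty = 349590.39 × 6% = 20975.42
VAT base = CIF + duty = 349590.39 + 20975.42 = 370565.81
Import VAT = 370565.81 × 10% = 37056.58

Import duty: SGD 20975.42; import VAT: SGD 37056.58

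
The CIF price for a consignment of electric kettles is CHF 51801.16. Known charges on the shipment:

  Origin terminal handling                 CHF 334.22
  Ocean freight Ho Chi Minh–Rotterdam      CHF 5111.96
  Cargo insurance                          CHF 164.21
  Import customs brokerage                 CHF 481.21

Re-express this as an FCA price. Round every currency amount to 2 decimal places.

FCA price: CHF 46190.77

Not relevant to the conversion: brokerage — on the buyer under both terms; not part of either seller's price.
From CIF to FCA, the seller no longer bears: origin terminal, freight, insurance.
FCA price = 51801.16 − 334.22 − 5111.96 − 164.21 = 46190.77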